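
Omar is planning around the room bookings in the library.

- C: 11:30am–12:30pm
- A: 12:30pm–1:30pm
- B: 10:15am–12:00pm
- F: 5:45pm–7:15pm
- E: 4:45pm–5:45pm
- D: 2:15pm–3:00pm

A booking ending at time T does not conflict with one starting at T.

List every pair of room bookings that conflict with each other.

Sorted by start: B, C, A, D, E, F.
C starts before B ends → B and C overlap.
A starts after B ends — done with B.
A starts exactly when C ends (back-to-back, no overlap) — done with C.
D starts after A ends — done with A.
E starts after D ends — done with D.
F starts exactly when E ends (back-to-back, no overlap).

B & C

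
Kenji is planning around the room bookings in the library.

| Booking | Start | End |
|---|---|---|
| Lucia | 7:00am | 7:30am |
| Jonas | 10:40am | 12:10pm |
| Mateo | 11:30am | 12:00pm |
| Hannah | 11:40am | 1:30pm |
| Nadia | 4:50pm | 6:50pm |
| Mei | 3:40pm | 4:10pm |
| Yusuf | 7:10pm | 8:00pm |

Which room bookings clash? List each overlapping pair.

Hannah & Jonas, Hannah & Mateo, Jonas & Mateo

Sorted by start: Lucia, Jonas, Mateo, Hannah, Mei, Nadia, Yusuf.
Jonas starts after Lucia ends — done with Lucia.
Mateo starts before Jonas ends → Jonas and Mateo overlap.
Hannah starts before Jonas ends → Jonas and Hannah overlap.
Mei starts after Jonas ends — done with Jonas.
Hannah starts before Mateo ends → Mateo and Hannah overlap.
Mei starts after Mateo ends — done with Mateo.
Mei starts after Hannah ends — done with Hannah.
Nadia starts after Mei ends — done with Mei.
Yusuf starts after Nadia ends.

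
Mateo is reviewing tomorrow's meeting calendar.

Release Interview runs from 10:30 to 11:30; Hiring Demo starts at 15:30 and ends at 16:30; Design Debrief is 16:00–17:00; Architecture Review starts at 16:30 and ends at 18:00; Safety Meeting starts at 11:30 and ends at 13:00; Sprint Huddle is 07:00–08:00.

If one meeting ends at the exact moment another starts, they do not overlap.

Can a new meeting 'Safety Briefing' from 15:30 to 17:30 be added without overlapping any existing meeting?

Sprint Huddle: ends 08:00 at or before Safety Briefing starts 15:30 → clear.
Release Interview: ends 11:30 at or before Safety Briefing starts 15:30 → clear.
Safety Meeting: ends 13:00 at or before Safety Briefing starts 15:30 → clear.
Hiring Demo: starts 15:30 before Safety Briefing ends 17:30, and ends 16:30 after Safety Briefing starts 15:30 → overlap.
Design Debrief: starts 16:00 before Safety Briefing ends 17:30, and ends 17:00 after Safety Briefing starts 15:30 → overlap.
Architecture Review: starts 16:30 before Safety Briefing ends 17:30, and ends 18:00 after Safety Briefing starts 15:30 → overlap.
Safety Briefing overlaps Design Debrief, Hiring Demo, Architecture Review.

No — it overlaps Architecture Review, Design Debrief, Hiring Demo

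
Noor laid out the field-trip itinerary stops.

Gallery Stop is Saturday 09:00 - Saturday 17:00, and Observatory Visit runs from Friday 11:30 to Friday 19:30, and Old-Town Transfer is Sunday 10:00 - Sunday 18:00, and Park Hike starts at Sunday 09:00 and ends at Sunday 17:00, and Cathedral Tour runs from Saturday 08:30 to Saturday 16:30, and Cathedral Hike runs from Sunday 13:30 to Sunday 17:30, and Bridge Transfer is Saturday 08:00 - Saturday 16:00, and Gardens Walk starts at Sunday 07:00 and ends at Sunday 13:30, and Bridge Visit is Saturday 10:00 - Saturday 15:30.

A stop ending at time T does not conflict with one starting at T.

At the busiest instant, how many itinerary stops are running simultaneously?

4

Sort all start/end points and keep a running count:
Friday 11:30 start Observatory Visit → 1
Friday 19:30 end Observatory Visit → 0
Saturday 08:00 start Bridge Transfer → 1
Saturday 08:30 start Cathedral Tour → 2
Saturday 09:00 start Gallery Stop → 3
Saturday 10:00 start Bridge Visit → 4
Saturday 15:30 end Bridge Visit → 3
Saturday 16:00 end Bridge Transfer → 2
Saturday 16:30 end Cathedral Tour → 1
Saturday 17:00 end Gallery Stop → 0
Sunday 07:00 start Gardens Walk → 1
Sunday 09:00 start Park Hike → 2
Sunday 10:00 start Old-Town Transfer → 3
Sunday 13:30 end Gardens Walk → 2
Sunday 13:30 start Cathedral Hike → 3
Sunday 17:00 end Park Hike → 2
Sunday 17:30 end Cathedral Hike → 1
Sunday 18:00 end Old-Town Transfer → 0
Peak is 4, at Saturday 10:00 (Bridge Transfer, Bridge Visit, Cathedral Tour, Gallery Stop).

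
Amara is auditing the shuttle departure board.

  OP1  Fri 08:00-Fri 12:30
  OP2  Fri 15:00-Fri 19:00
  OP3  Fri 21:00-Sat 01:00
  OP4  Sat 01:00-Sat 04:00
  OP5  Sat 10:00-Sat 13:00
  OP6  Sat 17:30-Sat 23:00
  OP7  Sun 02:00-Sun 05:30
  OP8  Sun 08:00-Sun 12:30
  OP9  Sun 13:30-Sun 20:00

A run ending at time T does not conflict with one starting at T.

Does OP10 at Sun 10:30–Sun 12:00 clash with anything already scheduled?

OP1: ends Fri 12:30 at or before OP10 starts Sun 10:30 → clear.
OP2: ends Fri 19:00 at or before OP10 starts Sun 10:30 → clear.
OP3: ends Sat 01:00 at or before OP10 starts Sun 10:30 → clear.
OP4: ends Sat 04:00 at or before OP10 starts Sun 10:30 → clear.
OP5: ends Sat 13:00 at or before OP10 starts Sun 10:30 → clear.
OP6: ends Sat 23:00 at or before OP10 starts Sun 10:30 → clear.
OP7: ends Sun 05:30 at or before OP10 starts Sun 10:30 → clear.
OP8: starts Sun 08:00 before OP10 ends Sun 12:00, and ends Sun 12:30 after OP10 starts Sun 10:30 → overlap.
OP9: starts Sun 13:30 at or after OP10 ends Sun 12:00 → clear.
OP10 overlaps OP8.

Yes — it overlaps OP8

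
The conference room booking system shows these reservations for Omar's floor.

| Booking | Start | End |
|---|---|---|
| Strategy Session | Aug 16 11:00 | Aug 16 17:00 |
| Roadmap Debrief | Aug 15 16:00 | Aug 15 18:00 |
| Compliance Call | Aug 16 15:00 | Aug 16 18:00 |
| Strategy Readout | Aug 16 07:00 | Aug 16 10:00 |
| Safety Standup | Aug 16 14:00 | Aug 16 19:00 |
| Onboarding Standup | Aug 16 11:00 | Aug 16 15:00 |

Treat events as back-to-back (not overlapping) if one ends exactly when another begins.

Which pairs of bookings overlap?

Sorted by start: Roadmap Debrief, Strategy Readout, Strategy Session, Onboarding Standup, Safety Standup, Compliance Call.
Strategy Readout starts after Roadmap Debrief ends — done with Roadmap Debrief.
Strategy Session starts after Strategy Readout ends — done with Strategy Readout.
Onboarding Standup starts before Strategy Session ends → Strategy Session and Onboarding Standup overlap.
Safety Standup starts before Strategy Session ends → Strategy Session and Safety Standup overlap.
Compliance Call starts before Strategy Session ends → Strategy Session and Compliance Call overlap.
Safety Standup starts before Onboarding Standup ends → Onboarding Standup and Safety Standup overlap.
Compliance Call starts exactly when Onboarding Standup ends (back-to-back, no overlap).
Compliance Call starts before Safety Standup ends → Safety Standup and Compliance Call overlap.

Compliance Call & Safety Standup, Compliance Call & Strategy Session, Onboarding Standup & Safety Standup, Onboarding Standup & Strategy Session, Safety Standup & Strategy Session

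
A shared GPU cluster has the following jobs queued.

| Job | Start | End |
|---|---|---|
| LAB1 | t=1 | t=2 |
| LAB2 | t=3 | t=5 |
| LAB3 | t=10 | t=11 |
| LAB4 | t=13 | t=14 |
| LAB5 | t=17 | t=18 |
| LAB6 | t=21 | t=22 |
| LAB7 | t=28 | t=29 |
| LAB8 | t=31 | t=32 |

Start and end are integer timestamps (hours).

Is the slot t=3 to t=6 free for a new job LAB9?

LAB1: ends t=2 at or before LAB9 starts t=3 → clear.
LAB2: starts t=3 before LAB9 ends t=6, and ends t=5 after LAB9 starts t=3 → overlap.
LAB3: starts t=10 at or after LAB9 ends t=6 → clear.
LAB4: starts t=13 at or after LAB9 ends t=6 → clear.
LAB5: starts t=17 at or after LAB9 ends t=6 → clear.
LAB6: starts t=21 at or after LAB9 ends t=6 → clear.
LAB7: starts t=28 at or after LAB9 ends t=6 → clear.
LAB8: starts t=31 at or after LAB9 ends t=6 → clear.
LAB9 overlaps LAB2.

No — it overlaps LAB2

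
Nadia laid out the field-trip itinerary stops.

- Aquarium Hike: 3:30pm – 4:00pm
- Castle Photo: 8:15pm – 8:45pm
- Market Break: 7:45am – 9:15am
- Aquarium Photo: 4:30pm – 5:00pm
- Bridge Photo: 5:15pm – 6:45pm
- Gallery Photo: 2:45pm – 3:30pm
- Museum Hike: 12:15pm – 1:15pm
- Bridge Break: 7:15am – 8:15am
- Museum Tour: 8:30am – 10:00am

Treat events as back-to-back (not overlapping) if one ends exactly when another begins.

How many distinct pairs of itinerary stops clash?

2

Check each pair: they overlap iff neither finishes before the other starts.
Sorted by start: Bridge Break, Market Break, Museum Tour, Museum Hike, Gallery Photo, Aquarium Hike, Aquarium Photo, Bridge Photo, Castle Photo.
Market Break starts before Bridge Break ends → Bridge Break and Market Break overlap.
Museum Tour starts after Bridge Break ends — done with Bridge Break.
Museum Tour starts before Market Break ends → Market Break and Museum Tour overlap.
Museum Hike starts after Market Break ends — done with Market Break.
Museum Hike starts after Museum Tour ends — done with Museum Tour.
Gallery Photo starts after Museum Hike ends — done with Museum Hike.
Aquarium Hike starts exactly when Gallery Photo ends (back-to-back, no overlap) — done with Gallery Photo.
Aquarium Photo starts after Aquarium Hike ends — done with Aquarium Hike.
Bridge Photo starts after Aquarium Photo ends — done with Aquarium Photo.
Castle Photo starts after Bridge Photo ends.
Overlapping pairs: Bridge Break & Market Break, Market Break & Museum Tour — 2 in total.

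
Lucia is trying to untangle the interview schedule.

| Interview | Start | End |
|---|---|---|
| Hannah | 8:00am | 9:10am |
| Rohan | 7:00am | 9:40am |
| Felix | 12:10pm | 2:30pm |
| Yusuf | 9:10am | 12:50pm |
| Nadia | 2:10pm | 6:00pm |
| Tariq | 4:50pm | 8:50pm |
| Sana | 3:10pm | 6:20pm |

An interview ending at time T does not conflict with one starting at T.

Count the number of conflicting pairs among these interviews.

7

Sorted by start: Rohan, Hannah, Yusuf, Felix, Nadia, Sana, Tariq.
Hannah starts before Rohan ends → Rohan and Hannah overlap.
Yusuf starts before Rohan ends → Rohan and Yusuf overlap.
Felix starts after Rohan ends, so Rohan has no further overlaps.
Yusuf starts exactly when Hannah ends (back-to-back, no overlap), so Hannah has no further overlaps.
Felix starts before Yusuf ends → Yusuf and Felix overlap.
Nadia starts after Yusuf ends, so Yusuf has no further overlaps.
Nadia starts before Felix ends → Felix and Nadia overlap.
Sana starts after Felix ends, so Felix has no further overlaps.
Sana starts before Nadia ends → Nadia and Sana overlap.
Tariq starts before Nadia ends → Nadia and Tariq overlap.
Tariq starts before Sana ends → Sana and Tariq overlap.
Overlapping pairs: Felix & Nadia, Felix & Yusuf, Hannah & Rohan, Nadia & Sana, Nadia & Tariq, Rohan & Yusuf, Sana & Tariq — 7 in total.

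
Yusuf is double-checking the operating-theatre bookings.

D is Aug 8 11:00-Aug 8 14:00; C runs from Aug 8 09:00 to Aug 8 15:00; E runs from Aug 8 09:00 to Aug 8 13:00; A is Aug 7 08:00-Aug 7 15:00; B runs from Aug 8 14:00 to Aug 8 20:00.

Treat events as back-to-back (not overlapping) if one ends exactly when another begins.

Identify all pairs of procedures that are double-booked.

B & C, C & D, C & E, D & E

Sorted by start: A, C, E, D, B.
C starts after A ends, so nothing later overlaps A either.
E starts before C ends → C and E overlap.
D starts before C ends → C and D overlap.
B starts before C ends → C and B overlap.
D starts before E ends → E and D overlap.
B starts after E ends.
B starts exactly when D ends (back-to-back, no overlap).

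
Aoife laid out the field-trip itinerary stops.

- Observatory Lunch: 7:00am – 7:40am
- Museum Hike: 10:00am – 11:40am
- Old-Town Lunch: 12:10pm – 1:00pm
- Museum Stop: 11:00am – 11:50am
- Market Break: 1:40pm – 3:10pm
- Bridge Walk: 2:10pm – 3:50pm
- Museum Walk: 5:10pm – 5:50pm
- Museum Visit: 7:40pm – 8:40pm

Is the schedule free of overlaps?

No

Sorted by start: Observatory Lunch, Museum Hike, Museum Stop, Old-Town Lunch, Market Break, Bridge Walk, Museum Walk, Museum Visit.
Museum Hike starts after Observatory Lunch ends — done with Observatory Lunch.
Museum Stop starts before Museum Hike ends → Museum Hike and Museum Stop overlap.
That's a conflict, so the schedule is not conflict-free.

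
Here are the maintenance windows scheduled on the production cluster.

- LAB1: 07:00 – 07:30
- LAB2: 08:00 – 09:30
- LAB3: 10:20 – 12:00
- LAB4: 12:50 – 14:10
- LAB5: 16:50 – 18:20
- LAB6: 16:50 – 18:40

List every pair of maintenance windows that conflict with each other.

Two intervals overlap when each starts before the other ends.
Sorted by start: LAB1, LAB2, LAB3, LAB4, LAB5, LAB6.
LAB2 starts after LAB1 ends — done with LAB1.
LAB3 starts after LAB2 ends — done with LAB2.
LAB4 starts after LAB3 ends — done with LAB3.
LAB5 starts after LAB4 ends — done with LAB4.
LAB6 starts before LAB5 ends → LAB5 and LAB6 overlap.

LAB5 & LAB6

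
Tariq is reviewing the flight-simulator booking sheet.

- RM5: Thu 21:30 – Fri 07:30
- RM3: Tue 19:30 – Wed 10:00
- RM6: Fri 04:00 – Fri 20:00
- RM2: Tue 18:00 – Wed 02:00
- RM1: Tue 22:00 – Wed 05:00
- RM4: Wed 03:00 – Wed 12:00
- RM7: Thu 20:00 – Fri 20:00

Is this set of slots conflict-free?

Sorted by start: RM2, RM3, RM1, RM4, RM7, RM5, RM6.
RM3 starts before RM2 ends → RM2 and RM3 overlap.
That's a conflict, so the schedule is not conflict-free.

No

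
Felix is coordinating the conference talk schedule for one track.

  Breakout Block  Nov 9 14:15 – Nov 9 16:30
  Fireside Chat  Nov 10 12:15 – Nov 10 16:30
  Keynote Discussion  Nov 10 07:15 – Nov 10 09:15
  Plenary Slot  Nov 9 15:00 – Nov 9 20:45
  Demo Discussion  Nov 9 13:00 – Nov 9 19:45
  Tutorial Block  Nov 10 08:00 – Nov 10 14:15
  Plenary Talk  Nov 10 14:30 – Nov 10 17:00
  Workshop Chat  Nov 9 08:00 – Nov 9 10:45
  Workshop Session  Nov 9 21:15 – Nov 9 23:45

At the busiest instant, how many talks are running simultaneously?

3

Sweep the timeline, counting +1 at each start and −1 at each end (ends before starts at a tie):
Nov 9 08:00 start Workshop Chat → 1
Nov 9 10:45 end Workshop Chat → 0
Nov 9 13:00 start Demo Discussion → 1
Nov 9 14:15 start Breakout Block → 2
Nov 9 15:00 start Plenary Slot → 3
Nov 9 16:30 end Breakout Block → 2
Nov 9 19:45 end Demo Discussion → 1
Nov 9 20:45 end Plenary Slot → 0
Nov 9 21:15 start Workshop Session → 1
Nov 9 23:45 end Workshop Session → 0
Nov 10 07:15 start Keynote Discussion → 1
Nov 10 08:00 start Tutorial Block → 2
Nov 10 09:15 end Keynote Discussion → 1
Nov 10 12:15 start Fireside Chat → 2
Nov 10 14:15 end Tutorial Block → 1
Nov 10 14:30 start Plenary Talk → 2
Nov 10 16:30 end Fireside Chat → 1
Nov 10 17:00 end Plenary Talk → 0
Peak is 3, at Nov 9 15:00 (Breakout Block, Demo Discussion, Plenary Slot).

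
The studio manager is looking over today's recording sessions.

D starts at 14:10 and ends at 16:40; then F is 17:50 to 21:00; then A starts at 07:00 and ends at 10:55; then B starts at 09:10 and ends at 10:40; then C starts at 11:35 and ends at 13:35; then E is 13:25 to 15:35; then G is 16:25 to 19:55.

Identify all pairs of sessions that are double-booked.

Two intervals overlap when each starts before the other ends.
Sorted by start: A, B, C, E, D, G, F.
B starts before A ends → A and B overlap.
C starts after A ends; A is clear from here.
C starts after B ends; B is clear from here.
E starts before C ends → C and E overlap.
D starts after C ends; C is clear from here.
D starts before E ends → E and D overlap.
G starts after E ends; E is clear from here.
G starts before D ends → D and G overlap.
F starts after D ends.
F starts before G ends → G and F overlap.

A & B, C & E, D & E, D & G, F & G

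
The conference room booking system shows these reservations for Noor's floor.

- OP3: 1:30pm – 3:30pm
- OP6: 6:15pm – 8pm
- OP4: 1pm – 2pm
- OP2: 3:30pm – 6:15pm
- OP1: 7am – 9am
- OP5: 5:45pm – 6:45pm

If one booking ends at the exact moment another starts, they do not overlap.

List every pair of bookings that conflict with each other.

OP2 & OP5, OP3 & OP4, OP5 & OP6

Sorted by start: OP1, OP4, OP3, OP2, OP5, OP6.
OP4 starts after OP1 ends, so OP1 has no further overlaps.
OP3 starts before OP4 ends → OP4 and OP3 overlap.
OP2 starts after OP4 ends, so OP4 has no further overlaps.
OP2 starts exactly when OP3 ends (back-to-back, no overlap), so OP3 has no further overlaps.
OP5 starts before OP2 ends → OP2 and OP5 overlap.
OP6 starts exactly when OP2 ends (back-to-back, no overlap).
OP6 starts before OP5 ends → OP5 and OP6 overlap.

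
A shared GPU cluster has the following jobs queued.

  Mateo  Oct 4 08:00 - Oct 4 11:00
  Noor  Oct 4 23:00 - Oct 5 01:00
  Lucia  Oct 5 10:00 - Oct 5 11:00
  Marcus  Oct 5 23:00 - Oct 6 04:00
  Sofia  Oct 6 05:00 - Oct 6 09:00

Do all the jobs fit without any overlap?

Yes

Check each pair: they overlap iff neither finishes before the other starts.
Sorted by start: Mateo, Noor, Lucia, Marcus, Sofia.
Noor starts after Mateo ends; Mateo is clear from here.
Lucia starts after Noor ends; Noor is clear from here.
Marcus starts after Lucia ends; Lucia is clear from here.
Sofia starts after Marcus ends.
Every pair is clear; the schedule has no overlaps.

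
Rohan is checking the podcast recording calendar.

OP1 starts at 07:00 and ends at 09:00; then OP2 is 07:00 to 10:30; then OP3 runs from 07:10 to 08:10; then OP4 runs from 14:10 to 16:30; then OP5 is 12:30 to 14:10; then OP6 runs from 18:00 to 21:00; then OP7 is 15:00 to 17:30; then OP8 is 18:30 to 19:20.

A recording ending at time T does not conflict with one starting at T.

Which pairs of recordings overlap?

Sorted by start: OP1, OP2, OP3, OP5, OP4, OP7, OP6, OP8.
OP2 starts before OP1 ends → OP1 and OP2 overlap.
OP3 starts before OP1 ends → OP1 and OP3 overlap.
OP5 starts after OP1 ends — done with OP1.
OP3 starts before OP2 ends → OP2 and OP3 overlap.
OP5 starts after OP2 ends — done with OP2.
OP5 starts after OP3 ends — done with OP3.
OP4 starts exactly when OP5 ends (back-to-back, no overlap) — done with OP5.
OP7 starts before OP4 ends → OP4 and OP7 overlap.
OP6 starts after OP4 ends — done with OP4.
OP6 starts after OP7 ends — done with OP7.
OP8 starts before OP6 ends → OP6 and OP8 overlap.

OP1 & OP2, OP1 & OP3, OP2 & OP3, OP4 & OP7, OP6 & OP8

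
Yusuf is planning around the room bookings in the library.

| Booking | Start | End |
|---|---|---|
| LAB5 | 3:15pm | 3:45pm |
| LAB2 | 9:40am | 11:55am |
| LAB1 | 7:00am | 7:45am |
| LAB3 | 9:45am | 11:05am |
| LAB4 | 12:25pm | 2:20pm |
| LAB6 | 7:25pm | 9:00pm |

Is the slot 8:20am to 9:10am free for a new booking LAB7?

LAB1: ends 7:45am at or before LAB7 starts 8:20am → clear.
LAB2: starts 9:40am at or after LAB7 ends 9:10am → clear.
LAB3: starts 9:45am at or after LAB7 ends 9:10am → clear.
LAB4: starts 12:25pm at or after LAB7 ends 9:10am → clear.
LAB5: starts 3:15pm at or after LAB7 ends 9:10am → clear.
LAB6: starts 7:25pm at or after LAB7 ends 9:10am → clear.

Yes — the slot is free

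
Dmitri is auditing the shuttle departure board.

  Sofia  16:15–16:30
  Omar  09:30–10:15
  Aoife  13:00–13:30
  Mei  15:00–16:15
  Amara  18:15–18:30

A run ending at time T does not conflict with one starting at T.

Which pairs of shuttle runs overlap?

no overlapping pairs

Check each pair: they overlap iff neither finishes before the other starts.
Sorted by start: Omar, Aoife, Mei, Sofia, Amara.
Aoife starts after Omar ends; Omar is clear from here.
Mei starts after Aoife ends; Aoife is clear from here.
Sofia starts exactly when Mei ends (back-to-back, no overlap); Mei is clear from here.
Amara starts after Sofia ends.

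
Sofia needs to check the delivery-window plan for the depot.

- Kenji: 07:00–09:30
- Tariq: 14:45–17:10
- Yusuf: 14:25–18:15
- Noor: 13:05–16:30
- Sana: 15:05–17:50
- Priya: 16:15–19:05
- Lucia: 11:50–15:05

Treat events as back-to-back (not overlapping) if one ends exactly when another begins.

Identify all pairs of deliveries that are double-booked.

Sorted by start: Kenji, Lucia, Noor, Yusuf, Tariq, Sana, Priya.
Lucia starts after Kenji ends; Kenji is clear from here.
Noor starts before Lucia ends → Lucia and Noor overlap.
Yusuf starts before Lucia ends → Lucia and Yusuf overlap.
Tariq starts before Lucia ends → Lucia and Tariq overlap.
Sana starts exactly when Lucia ends (back-to-back, no overlap); Lucia is clear from here.
Yusuf starts before Noor ends → Noor and Yusuf overlap.
Tariq starts before Noor ends → Noor and Tariq overlap.
Sana starts before Noor ends → Noor and Sana overlap.
Priya starts before Noor ends → Noor and Priya overlap.
Tariq starts before Yusuf ends → Yusuf and Tariq overlap.
Sana starts before Yusuf ends → Yusuf and Sana overlap.
Priya starts before Yusuf ends → Yusuf and Priya overlap.
Sana starts before Tariq ends → Tariq and Sana overlap.
Priya starts before Tariq ends → Tariq and Priya overlap.
Priya starts before Sana ends → Sana and Priya overlap.

Lucia & Noor, Lucia & Tariq, Lucia & Yusuf, Noor & Priya, Noor & Sana, Noor & Tariq, Noor & Yusuf, Priya & Sana, Priya & Tariq, Priya & Yusuf, Sana & Tariq, Sana & Yusuf, Tariq & Yusuf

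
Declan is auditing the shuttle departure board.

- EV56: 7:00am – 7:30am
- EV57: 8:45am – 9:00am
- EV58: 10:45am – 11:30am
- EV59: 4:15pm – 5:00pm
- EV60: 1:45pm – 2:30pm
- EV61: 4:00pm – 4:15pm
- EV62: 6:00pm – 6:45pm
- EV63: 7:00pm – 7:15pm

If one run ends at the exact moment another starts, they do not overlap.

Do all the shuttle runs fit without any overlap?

Check each pair: they overlap iff neither finishes before the other starts.
Sorted by start: EV56, EV57, EV58, EV60, EV61, EV59, EV62, EV63.
EV57 starts after EV56 ends, so nothing later overlaps EV56 either.
EV58 starts after EV57 ends, so nothing later overlaps EV57 either.
EV60 starts after EV58 ends, so nothing later overlaps EV58 either.
EV61 starts after EV60 ends, so nothing later overlaps EV60 either.
EV59 starts exactly when EV61 ends (back-to-back, no overlap), so nothing later overlaps EV61 either.
EV62 starts after EV59 ends, so nothing later overlaps EV59 either.
EV63 starts after EV62 ends.
Every pair is clear; the schedule has no overlaps.

Yes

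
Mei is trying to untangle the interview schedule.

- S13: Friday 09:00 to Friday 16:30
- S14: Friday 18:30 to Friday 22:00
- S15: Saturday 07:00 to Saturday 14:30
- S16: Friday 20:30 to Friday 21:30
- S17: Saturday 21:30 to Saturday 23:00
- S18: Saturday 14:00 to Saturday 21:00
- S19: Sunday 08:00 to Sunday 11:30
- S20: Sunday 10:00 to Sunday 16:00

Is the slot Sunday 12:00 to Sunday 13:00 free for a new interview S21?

No — it overlaps S20

S13: ends Friday 16:30 at or before S21 starts Sunday 12:00 → clear.
S14: ends Friday 22:00 at or before S21 starts Sunday 12:00 → clear.
S16: ends Friday 21:30 at or before S21 starts Sunday 12:00 → clear.
S15: ends Saturday 14:30 at or before S21 starts Sunday 12:00 → clear.
S18: ends Saturday 21:00 at or before S21 starts Sunday 12:00 → clear.
S17: ends Saturday 23:00 at or before S21 starts Sunday 12:00 → clear.
S19: ends Sunday 11:30 at or before S21 starts Sunday 12:00 → clear.
S20: starts Sunday 10:00 before S21 ends Sunday 13:00, and ends Sunday 16:00 after S21 starts Sunday 12:00 → overlap.
S21 overlaps S20.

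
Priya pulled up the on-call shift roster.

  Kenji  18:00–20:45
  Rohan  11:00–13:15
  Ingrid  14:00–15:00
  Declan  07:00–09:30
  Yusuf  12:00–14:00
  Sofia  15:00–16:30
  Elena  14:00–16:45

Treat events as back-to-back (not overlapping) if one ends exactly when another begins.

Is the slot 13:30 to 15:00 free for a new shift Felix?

No — it overlaps Elena, Ingrid, Yusuf

Declan: ends 09:30 at or before Felix starts 13:30 → clear.
Rohan: ends 13:15 at or before Felix starts 13:30 → clear.
Yusuf: starts 12:00 before Felix ends 15:00, and ends 14:00 after Felix starts 13:30 → overlap.
Ingrid: starts 14:00 before Felix ends 15:00, and ends 15:00 after Felix starts 13:30 → overlap.
Elena: starts 14:00 before Felix ends 15:00, and ends 16:45 after Felix starts 13:30 → overlap.
Sofia: starts 15:00 at or after Felix ends 15:00 → clear.
Kenji: starts 18:00 at or after Felix ends 15:00 → clear.
Felix overlaps Yusuf, Ingrid, Elena.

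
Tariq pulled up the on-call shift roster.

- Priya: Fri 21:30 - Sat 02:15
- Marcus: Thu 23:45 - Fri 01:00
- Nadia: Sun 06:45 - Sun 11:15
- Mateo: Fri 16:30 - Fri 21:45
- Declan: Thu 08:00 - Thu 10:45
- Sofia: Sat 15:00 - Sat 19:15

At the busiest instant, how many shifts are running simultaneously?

2

Sort all start/end points and keep a running count:
Thu 08:00 start Declan → 1
Thu 10:45 end Declan → 0
Thu 23:45 start Marcus → 1
Fri 01:00 end Marcus → 0
Fri 16:30 start Mateo → 1
Fri 21:30 start Priya → 2
Fri 21:45 end Mateo → 1
Sat 02:15 end Priya → 0
Sat 15:00 start Sofia → 1
Sat 19:15 end Sofia → 0
Sun 06:45 start Nadia → 1
Sun 11:15 end Nadia → 0
Peak is 2, at Fri 21:30 (Mateo, Priya).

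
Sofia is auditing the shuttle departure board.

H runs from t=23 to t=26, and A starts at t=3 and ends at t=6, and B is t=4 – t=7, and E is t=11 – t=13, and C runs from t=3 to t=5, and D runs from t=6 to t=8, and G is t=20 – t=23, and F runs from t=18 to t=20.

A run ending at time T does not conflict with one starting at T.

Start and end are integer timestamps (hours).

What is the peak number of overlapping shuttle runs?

Walk through starts and ends in time order (an end at T is processed before a start at T):
t=3 start A → 1
t=3 start C → 2
t=4 start B → 3
t=5 end C → 2
t=6 end A → 1
t=6 start D → 2
t=7 end B → 1
t=8 end D → 0
t=11 start E → 1
t=13 end E → 0
t=18 start F → 1
t=20 end F → 0
t=20 start G → 1
t=23 end G → 0
t=23 start H → 1
t=26 end H → 0
Peak is 3, at t=4 (A, B, C).

3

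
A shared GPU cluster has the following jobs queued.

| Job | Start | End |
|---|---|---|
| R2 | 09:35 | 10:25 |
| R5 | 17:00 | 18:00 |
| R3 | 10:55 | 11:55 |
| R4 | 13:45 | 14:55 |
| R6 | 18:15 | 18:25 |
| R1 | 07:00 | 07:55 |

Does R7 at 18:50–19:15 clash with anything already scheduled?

No — it doesn't clash with anything

R1: ends 07:55 at or before R7 starts 18:50 → clear.
R2: ends 10:25 at or before R7 starts 18:50 → clear.
R3: ends 11:55 at or before R7 starts 18:50 → clear.
R4: ends 14:55 at or before R7 starts 18:50 → clear.
R5: ends 18:00 at or before R7 starts 18:50 → clear.
R6: ends 18:25 at or before R7 starts 18:50 → clear.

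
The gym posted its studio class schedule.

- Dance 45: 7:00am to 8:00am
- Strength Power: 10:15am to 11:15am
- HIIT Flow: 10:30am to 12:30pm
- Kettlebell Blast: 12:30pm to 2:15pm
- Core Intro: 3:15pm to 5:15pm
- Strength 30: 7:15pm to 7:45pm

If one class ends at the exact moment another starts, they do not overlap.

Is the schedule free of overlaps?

Sorted by start: Dance 45, Strength Power, HIIT Flow, Kettlebell Blast, Core Intro, Strength 30.
Strength Power starts after Dance 45 ends; Dance 45 is clear from here.
HIIT Flow starts before Strength Power ends → Strength Power and HIIT Flow overlap.
That's a conflict, so the schedule is not conflict-free.

No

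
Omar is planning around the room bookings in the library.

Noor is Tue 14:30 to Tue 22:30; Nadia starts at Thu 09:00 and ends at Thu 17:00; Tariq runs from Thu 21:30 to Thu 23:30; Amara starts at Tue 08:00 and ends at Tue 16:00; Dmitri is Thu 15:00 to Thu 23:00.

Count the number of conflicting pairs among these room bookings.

Sorted by start: Amara, Noor, Nadia, Dmitri, Tariq.
Noor starts before Amara ends → Amara and Noor overlap.
Nadia starts after Amara ends; Amara is clear from here.
Nadia starts after Noor ends; Noor is clear from here.
Dmitri starts before Nadia ends → Nadia and Dmitri overlap.
Tariq starts after Nadia ends.
Tariq starts before Dmitri ends → Dmitri and Tariq overlap.
Overlapping pairs: Amara & Noor, Dmitri & Nadia, Dmitri & Tariq — 3 in total.

3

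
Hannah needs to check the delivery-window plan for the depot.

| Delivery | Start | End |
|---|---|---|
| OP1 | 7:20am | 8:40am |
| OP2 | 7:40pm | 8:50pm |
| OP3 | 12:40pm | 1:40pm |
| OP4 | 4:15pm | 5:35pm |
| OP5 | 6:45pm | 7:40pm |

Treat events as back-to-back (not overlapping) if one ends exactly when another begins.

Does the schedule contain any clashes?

No

Sorted by start: OP1, OP3, OP4, OP5, OP2.
OP3 starts after OP1 ends — done with OP1.
OP4 starts after OP3 ends — done with OP3.
OP5 starts after OP4 ends — done with OP4.
OP2 starts exactly when OP5 ends (back-to-back, no overlap).
Every pair is clear; the schedule has no overlaps.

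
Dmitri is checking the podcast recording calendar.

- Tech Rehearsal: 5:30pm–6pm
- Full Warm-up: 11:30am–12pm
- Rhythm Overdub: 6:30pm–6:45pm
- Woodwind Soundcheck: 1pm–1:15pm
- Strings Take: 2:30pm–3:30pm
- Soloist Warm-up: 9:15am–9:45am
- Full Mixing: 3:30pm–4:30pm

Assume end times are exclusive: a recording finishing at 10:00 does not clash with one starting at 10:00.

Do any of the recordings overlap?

Two intervals overlap when each starts before the other ends.
Sorted by start: Soloist Warm-up, Full Warm-up, Woodwind Soundcheck, Strings Take, Full Mixing, Tech Rehearsal, Rhythm Overdub.
Full Warm-up starts after Soloist Warm-up ends — done with Soloist Warm-up.
Woodwind Soundcheck starts after Full Warm-up ends — done with Full Warm-up.
Strings Take starts after Woodwind Soundcheck ends — done with Woodwind Soundcheck.
Full Mixing starts exactly when Strings Take ends (back-to-back, no overlap) — done with Strings Take.
Tech Rehearsal starts after Full Mixing ends — done with Full Mixing.
Rhythm Overdub starts after Tech Rehearsal ends.
Every pair is clear; the schedule has no overlaps.

No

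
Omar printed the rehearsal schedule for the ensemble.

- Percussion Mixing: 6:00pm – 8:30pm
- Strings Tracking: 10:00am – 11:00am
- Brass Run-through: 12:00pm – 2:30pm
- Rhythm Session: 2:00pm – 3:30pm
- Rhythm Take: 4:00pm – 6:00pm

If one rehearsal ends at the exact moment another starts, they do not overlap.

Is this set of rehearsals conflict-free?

No

Two intervals overlap when each starts before the other ends.
Sorted by start: Strings Tracking, Brass Run-through, Rhythm Session, Rhythm Take, Percussion Mixing.
Brass Run-through starts after Strings Tracking ends, so Strings Tracking has no further overlaps.
Rhythm Session starts before Brass Run-through ends → Brass Run-through and Rhythm Session overlap.
That's a conflict, so the schedule is not conflict-free.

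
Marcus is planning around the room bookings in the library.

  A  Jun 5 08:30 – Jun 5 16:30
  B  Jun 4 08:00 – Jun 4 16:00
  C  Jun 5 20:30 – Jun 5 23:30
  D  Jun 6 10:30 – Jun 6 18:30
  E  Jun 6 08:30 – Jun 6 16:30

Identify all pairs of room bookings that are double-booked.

Sorted by start: B, A, C, E, D.
A starts after B ends; B is clear from here.
C starts after A ends; A is clear from here.
E starts after C ends; C is clear from here.
D starts before E ends → E and D overlap.

D & E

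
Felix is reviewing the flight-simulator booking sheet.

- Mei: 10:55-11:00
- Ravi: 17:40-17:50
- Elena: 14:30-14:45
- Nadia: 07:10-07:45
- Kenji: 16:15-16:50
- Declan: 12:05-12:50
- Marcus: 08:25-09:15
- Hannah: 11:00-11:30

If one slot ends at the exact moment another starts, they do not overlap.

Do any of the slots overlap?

No

Sorted by start: Nadia, Marcus, Mei, Hannah, Declan, Elena, Kenji, Ravi.
Marcus starts after Nadia ends, so nothing later overlaps Nadia either.
Mei starts after Marcus ends, so nothing later overlaps Marcus either.
Hannah starts exactly when Mei ends (back-to-back, no overlap), so nothing later overlaps Mei either.
Declan starts after Hannah ends, so nothing later overlaps Hannah either.
Elena starts after Declan ends, so nothing later overlaps Declan either.
Kenji starts after Elena ends, so nothing later overlaps Elena either.
Ravi starts after Kenji ends.
Every pair is clear; the schedule has no overlaps.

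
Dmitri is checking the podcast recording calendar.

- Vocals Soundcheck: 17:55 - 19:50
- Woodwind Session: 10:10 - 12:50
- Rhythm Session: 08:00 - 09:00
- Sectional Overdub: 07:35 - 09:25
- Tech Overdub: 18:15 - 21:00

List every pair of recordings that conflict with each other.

Rhythm Session & Sectional Overdub, Tech Overdub & Vocals Soundcheck

Sorted by start: Sectional Overdub, Rhythm Session, Woodwind Session, Vocals Soundcheck, Tech Overdub.
Rhythm Session starts before Sectional Overdub ends → Sectional Overdub and Rhythm Session overlap.
Woodwind Session starts after Sectional Overdub ends, so nothing later overlaps Sectional Overdub either.
Woodwind Session starts after Rhythm Session ends, so nothing later overlaps Rhythm Session either.
Vocals Soundcheck starts after Woodwind Session ends, so nothing later overlaps Woodwind Session either.
Tech Overdub starts before Vocals Soundcheck ends → Vocals Soundcheck and Tech Overdub overlap.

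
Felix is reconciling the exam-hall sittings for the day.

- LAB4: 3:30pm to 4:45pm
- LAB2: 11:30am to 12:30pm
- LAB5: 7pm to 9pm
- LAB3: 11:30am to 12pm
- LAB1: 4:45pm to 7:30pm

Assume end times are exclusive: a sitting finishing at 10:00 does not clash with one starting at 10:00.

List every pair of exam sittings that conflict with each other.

Check each pair: they overlap iff neither finishes before the other starts.
Sorted by start: LAB2, LAB3, LAB4, LAB1, LAB5.
LAB3 starts before LAB2 ends → LAB2 and LAB3 overlap.
LAB4 starts after LAB2 ends — done with LAB2.
LAB4 starts after LAB3 ends — done with LAB3.
LAB1 starts exactly when LAB4 ends (back-to-back, no overlap) — done with LAB4.
LAB5 starts before LAB1 ends → LAB1 and LAB5 overlap.

LAB1 & LAB5, LAB2 & LAB3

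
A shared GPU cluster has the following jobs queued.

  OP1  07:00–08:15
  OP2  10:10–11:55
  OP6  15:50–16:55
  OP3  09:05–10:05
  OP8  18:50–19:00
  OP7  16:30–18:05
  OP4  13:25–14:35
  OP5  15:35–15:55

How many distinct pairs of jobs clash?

Sorted by start: OP1, OP3, OP2, OP4, OP5, OP6, OP7, OP8.
OP3 starts after OP1 ends, so OP1 has no further overlaps.
OP2 starts after OP3 ends, so OP3 has no further overlaps.
OP4 starts after OP2 ends, so OP2 has no further overlaps.
OP5 starts after OP4 ends, so OP4 has no further overlaps.
OP6 starts before OP5 ends → OP5 and OP6 overlap.
OP7 starts after OP5 ends, so OP5 has no further overlaps.
OP7 starts before OP6 ends → OP6 and OP7 overlap.
OP8 starts after OP6 ends.
OP8 starts after OP7 ends.
Overlapping pairs: OP5 & OP6, OP6 & OP7 — 2 in total.

2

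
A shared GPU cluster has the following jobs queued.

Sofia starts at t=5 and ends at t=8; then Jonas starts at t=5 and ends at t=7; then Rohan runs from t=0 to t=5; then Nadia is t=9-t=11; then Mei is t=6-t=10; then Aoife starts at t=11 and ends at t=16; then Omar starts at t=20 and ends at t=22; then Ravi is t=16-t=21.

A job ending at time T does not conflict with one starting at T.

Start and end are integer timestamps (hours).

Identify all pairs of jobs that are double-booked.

Jonas & Mei, Jonas & Sofia, Mei & Nadia, Mei & Sofia, Omar & Ravi

Sorted by start: Rohan, Sofia, Jonas, Mei, Nadia, Aoife, Ravi, Omar.
Sofia starts exactly when Rohan ends (back-to-back, no overlap), so Rohan has no further overlaps.
Jonas starts before Sofia ends → Sofia and Jonas overlap.
Mei starts before Sofia ends → Sofia and Mei overlap.
Nadia starts after Sofia ends, so Sofia has no further overlaps.
Mei starts before Jonas ends → Jonas and Mei overlap.
Nadia starts after Jonas ends, so Jonas has no further overlaps.
Nadia starts before Mei ends → Mei and Nadia overlap.
Aoife starts after Mei ends, so Mei has no further overlaps.
Aoife starts exactly when Nadia ends (back-to-back, no overlap), so Nadia has no further overlaps.
Ravi starts exactly when Aoife ends (back-to-back, no overlap), so Aoife has no further overlaps.
Omar starts before Ravi ends → Ravi and Omar overlap.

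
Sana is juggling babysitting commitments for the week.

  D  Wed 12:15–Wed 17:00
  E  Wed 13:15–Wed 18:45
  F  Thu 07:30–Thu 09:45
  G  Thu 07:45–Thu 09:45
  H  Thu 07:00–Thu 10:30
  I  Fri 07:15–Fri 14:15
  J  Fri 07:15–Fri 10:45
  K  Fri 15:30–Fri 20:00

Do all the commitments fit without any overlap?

Two intervals overlap when each starts before the other ends.
Sorted by start: D, E, H, F, G, I, J, K.
E starts before D ends → D and E overlap.
That's a conflict, so the schedule is not conflict-free.

No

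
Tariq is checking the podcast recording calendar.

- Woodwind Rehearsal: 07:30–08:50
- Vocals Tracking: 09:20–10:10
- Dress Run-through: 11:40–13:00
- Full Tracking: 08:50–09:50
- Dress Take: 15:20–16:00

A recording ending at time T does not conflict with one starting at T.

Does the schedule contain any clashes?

Sorted by start: Woodwind Rehearsal, Full Tracking, Vocals Tracking, Dress Run-through, Dress Take.
Full Tracking starts exactly when Woodwind Rehearsal ends (back-to-back, no overlap) — done with Woodwind Rehearsal.
Vocals Tracking starts before Full Tracking ends → Full Tracking and Vocals Tracking overlap.
That's a conflict, so the schedule is not conflict-free.

Yes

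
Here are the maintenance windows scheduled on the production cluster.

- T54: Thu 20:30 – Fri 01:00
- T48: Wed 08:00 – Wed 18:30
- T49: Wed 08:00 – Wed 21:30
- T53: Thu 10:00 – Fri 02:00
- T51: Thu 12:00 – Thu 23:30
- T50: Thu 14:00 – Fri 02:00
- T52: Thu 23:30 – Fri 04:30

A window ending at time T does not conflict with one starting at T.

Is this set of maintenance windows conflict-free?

No

Sorted by start: T48, T49, T53, T51, T50, T54, T52.
T49 starts before T48 ends → T48 and T49 overlap.
That's a conflict, so the schedule is not conflict-free.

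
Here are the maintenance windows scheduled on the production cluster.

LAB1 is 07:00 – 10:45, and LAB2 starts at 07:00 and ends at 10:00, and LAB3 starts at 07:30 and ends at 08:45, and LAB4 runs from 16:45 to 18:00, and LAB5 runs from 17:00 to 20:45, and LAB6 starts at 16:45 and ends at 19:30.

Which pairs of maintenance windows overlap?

Sorted by start: LAB1, LAB2, LAB3, LAB4, LAB6, LAB5.
LAB2 starts before LAB1 ends → LAB1 and LAB2 overlap.
LAB3 starts before LAB1 ends → LAB1 and LAB3 overlap.
LAB4 starts after LAB1 ends — done with LAB1.
LAB3 starts before LAB2 ends → LAB2 and LAB3 overlap.
LAB4 starts after LAB2 ends — done with LAB2.
LAB4 starts after LAB3 ends — done with LAB3.
LAB6 starts before LAB4 ends → LAB4 and LAB6 overlap.
LAB5 starts before LAB4 ends → LAB4 and LAB5 overlap.
LAB5 starts before LAB6 ends → LAB6 and LAB5 overlap.

LAB1 & LAB2, LAB1 & LAB3, LAB2 & LAB3, LAB4 & LAB5, LAB4 & LAB6, LAB5 & LAB6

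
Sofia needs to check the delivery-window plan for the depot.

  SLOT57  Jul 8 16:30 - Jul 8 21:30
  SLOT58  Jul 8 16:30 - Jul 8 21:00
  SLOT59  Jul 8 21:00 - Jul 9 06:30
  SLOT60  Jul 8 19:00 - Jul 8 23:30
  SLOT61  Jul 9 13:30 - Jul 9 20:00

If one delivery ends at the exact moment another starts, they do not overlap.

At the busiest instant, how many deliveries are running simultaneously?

3

Sort all start/end points and keep a running count:
Jul 8 16:30 start SLOT57 → 1
Jul 8 16:30 start SLOT58 → 2
Jul 8 19:00 start SLOT60 → 3
Jul 8 21:00 end SLOT58 → 2
Jul 8 21:00 start SLOT59 → 3
Jul 8 21:30 end SLOT57 → 2
Jul 8 23:30 end SLOT60 → 1
Jul 9 06:30 end SLOT59 → 0
Jul 9 13:30 start SLOT61 → 1
Jul 9 20:00 end SLOT61 → 0
Peak is 3, at Jul 8 19:00 (SLOT57, SLOT58, SLOT60).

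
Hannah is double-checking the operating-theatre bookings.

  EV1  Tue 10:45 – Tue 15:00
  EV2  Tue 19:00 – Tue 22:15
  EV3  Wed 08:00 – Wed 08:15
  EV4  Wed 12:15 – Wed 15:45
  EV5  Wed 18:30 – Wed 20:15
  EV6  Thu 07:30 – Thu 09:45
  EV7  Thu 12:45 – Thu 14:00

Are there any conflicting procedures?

Sorted by start: EV1, EV2, EV3, EV4, EV5, EV6, EV7.
EV2 starts after EV1 ends, so nothing later overlaps EV1 either.
EV3 starts after EV2 ends, so nothing later overlaps EV2 either.
EV4 starts after EV3 ends, so nothing later overlaps EV3 either.
EV5 starts after EV4 ends, so nothing later overlaps EV4 either.
EV6 starts after EV5 ends, so nothing later overlaps EV5 either.
EV7 starts after EV6 ends.
Every pair is clear; the schedule has no overlaps.

No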